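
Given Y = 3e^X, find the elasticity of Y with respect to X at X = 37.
Elasticity = 37

Elasticity = (dY/dX) · (X/Y)

dY/dX = 3·e^X
At X = 37: dY/dX = 3·e^37, Y = 3·e^37

Elasticity = (3·e^37) · (37 / (3·e^37)) = 37

Interpretation: for a small percentage change in X, the percentage change in Y is approximately 37.00 times as large.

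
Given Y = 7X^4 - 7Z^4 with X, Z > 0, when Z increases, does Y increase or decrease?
Y decreases

Taking the partial derivative:
∂Y/∂Z = -28Z^3

∂Y/∂Z = -28Z^3 < 0 (assuming positive values)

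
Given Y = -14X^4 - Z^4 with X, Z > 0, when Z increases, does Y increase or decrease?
Y decreases

Taking the partial derivative:
∂Y/∂Z = -4Z^3

∂Y/∂Z = -4Z^3 < 0 (assuming positive values)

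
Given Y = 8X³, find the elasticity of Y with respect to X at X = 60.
Elasticity = 3

Elasticity = (dY/dX) · (X/Y)

dY/dX = 24·X²
At X = 60: dY/dX = 86400, Y = 1728000

Elasticity = 86400 · (60 / 1728000) = 3

Interpretation: for a small percentage change in X, the percentage change in Y is approximately 3.00 times as large.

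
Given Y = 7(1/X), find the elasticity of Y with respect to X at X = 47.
Elasticity = -1

Elasticity = (dY/dX) · (X/Y)

dY/dX = -7/X²
At X = 47: dY/dX = -7/2209, Y = 7/47

Elasticity = (-7/2209) · (47 / (7/47)) = -1

Interpretation: for a small percentage change in X, the percentage change in Y is approximately -1.00 times as large.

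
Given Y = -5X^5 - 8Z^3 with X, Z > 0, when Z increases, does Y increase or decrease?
Y decreases

Taking the partial derivative:
∂Y/∂Z = -24Z^2

∂Y/∂Z = -24Z^2 < 0 (assuming positive values)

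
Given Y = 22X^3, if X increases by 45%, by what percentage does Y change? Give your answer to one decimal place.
204.9%

For Y = 22X^3:
If X → X(1 + 0.45)
Then Y → Y · (1 + 0.45)^3
     ≈ Y · 3.0486

Percentage change = ((1 + 0.45)^3 − 1) × 100% ≈ 204.9%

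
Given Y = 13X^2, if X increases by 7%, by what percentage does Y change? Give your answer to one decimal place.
14.5%

For Y = 13X^2:
If X → X(1 + 0.07)
Then Y → Y · (1 + 0.07)^2
     = Y · 1.1449

Percentage change = ((1 + 0.07)^2 − 1) × 100% ≈ 14.5%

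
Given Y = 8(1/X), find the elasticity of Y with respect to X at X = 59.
Elasticity = -1

Elasticity = (dY/dX) · (X/Y)

dY/dX = -8/X²
At X = 59: dY/dX = -8/3481, Y = 8/59

Elasticity = (-8/3481) · (59 / (8/59)) = -1

Interpretation: for a small percentage change in X, the percentage change in Y is approximately -1.00 times as large.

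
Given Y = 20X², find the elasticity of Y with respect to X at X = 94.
Elasticity = 2

Elasticity = (dY/dX) · (X/Y)

dY/dX = 40·X
At X = 94: dY/dX = 3760, Y = 176720

Elasticity = 3760 · (94 / 176720) = 2

Interpretation: for a small percentage change in X, the percentage change in Y is approximately 2.00 times as large.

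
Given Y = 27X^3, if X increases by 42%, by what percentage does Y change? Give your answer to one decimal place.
186.3%

For Y = 27X^3:
If X → X(1 + 0.42)
Then Y → Y · (1 + 0.42)^3
     ≈ Y · 2.8633

Percentage change = ((1 + 0.42)^3 − 1) × 100% ≈ 186.3%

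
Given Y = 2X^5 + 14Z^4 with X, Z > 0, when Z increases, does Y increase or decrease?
Y increases

Taking the partial derivative:
∂Y/∂Z = 56Z^3

∂Y/∂Z = 56Z^3 > 0 (assuming positive values)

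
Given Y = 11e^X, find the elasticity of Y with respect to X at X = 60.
Elasticity = 60

Elasticity = (dY/dX) · (X/Y)

dY/dX = 11·e^X
At X = 60: dY/dX = 11·e^60, Y = 11·e^60

Elasticity = (11·e^60) · (60 / (11·e^60)) = 60

Interpretation: for a small percentage change in X, the percentage change in Y is approximately 60.00 times as large.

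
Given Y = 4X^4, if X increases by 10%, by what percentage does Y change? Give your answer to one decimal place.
46.4%

For Y = 4X^4:
If X → X(1 + 0.1)
Then Y → Y · (1 + 0.1)^4
     = Y · 1.4641

Percentage change = ((1 + 0.1)^4 − 1) × 100% ≈ 46.4%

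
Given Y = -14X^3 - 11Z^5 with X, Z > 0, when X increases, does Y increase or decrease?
Y decreases

Taking the partial derivative:
∂Y/∂X = -42X^2

∂Y/∂X = -42X^2 < 0 (assuming positive values)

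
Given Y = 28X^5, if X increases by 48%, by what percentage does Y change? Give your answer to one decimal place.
610.1%

For Y = 28X^5:
If X → X(1 + 0.48)
Then Y → Y · (1 + 0.48)^5
     ≈ Y · 7.1008

Percentage change = ((1 + 0.48)^5 − 1) × 100% ≈ 610.1%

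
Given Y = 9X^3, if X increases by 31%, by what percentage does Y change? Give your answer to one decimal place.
124.8%

For Y = 9X^3:
If X → X(1 + 0.31)
Then Y → Y · (1 + 0.31)^3
     ≈ Y · 2.2481

Percentage change = ((1 + 0.31)^3 − 1) × 100% ≈ 124.8%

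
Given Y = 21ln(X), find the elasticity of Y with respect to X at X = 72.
Elasticity = 1/ln(72) ≈ 0.2338

Elasticity = (dY/dX) · (X/Y)

dY/dX = 21/X
At X = 72: dY/dX = 7/24, Y = 21·ln(72)

Elasticity = (7/24) · (72 / (21·ln(72))) = 1/ln(72) ≈ 0.2338

Interpretation: for a small percentage change in X, the percentage change in Y is approximately 0.23 times as large.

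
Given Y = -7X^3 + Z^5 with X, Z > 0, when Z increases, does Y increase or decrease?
Y increases

Taking the partial derivative:
∂Y/∂Z = 5Z^4

∂Y/∂Z = 5Z^4 > 0 (assuming positive values)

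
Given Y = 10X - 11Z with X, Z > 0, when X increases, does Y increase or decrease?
Y increases

Taking the partial derivative:
∂Y/∂X = 10

∂Y/∂X = 10 > 0 (assuming positive values)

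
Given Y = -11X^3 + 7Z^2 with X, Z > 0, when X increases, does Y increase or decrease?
Y decreases

Taking the partial derivative:
∂Y/∂X = -33X^2

∂Y/∂X = -33X^2 < 0 (assuming positive values)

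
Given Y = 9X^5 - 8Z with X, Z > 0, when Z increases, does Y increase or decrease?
Y decreases

Taking the partial derivative:
∂Y/∂Z = -8

∂Y/∂Z = -8 < 0 (assuming positive values)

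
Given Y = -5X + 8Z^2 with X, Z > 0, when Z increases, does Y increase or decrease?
Y increases

Taking the partial derivative:
∂Y/∂Z = 16Z

∂Y/∂Z = 16Z > 0 (assuming positive values)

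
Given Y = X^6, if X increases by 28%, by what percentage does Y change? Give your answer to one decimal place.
339.8%

For Y = X^6:
If X → X(1 + 0.28)
Then Y → Y · (1 + 0.28)^6
     ≈ Y · 4.3980

Percentage change = ((1 + 0.28)^6 − 1) × 100% ≈ 339.8%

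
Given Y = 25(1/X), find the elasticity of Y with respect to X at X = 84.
Elasticity = -1

Elasticity = (dY/dX) · (X/Y)

dY/dX = -25/X²
At X = 84: dY/dX = -25/7056, Y = 25/84

Elasticity = (-25/7056) · (84 / (25/84)) = -1

Interpretation: for a small percentage change in X, the percentage change in Y is approximately -1.00 times as large.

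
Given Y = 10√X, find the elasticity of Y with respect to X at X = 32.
Elasticity = 1/2

Elasticity = (dY/dX) · (X/Y)

dY/dX = 5/√X
At X = 32: dY/dX = 5·√2/8, Y = 40·√2

Elasticity = (5·√2/8) · (32 / (40·√2)) = 1/2

Interpretation: for a small percentage change in X, the percentage change in Y is approximately 0.50 times as large.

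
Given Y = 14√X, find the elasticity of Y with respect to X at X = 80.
Elasticity = 1/2

Elasticity = (dY/dX) · (X/Y)

dY/dX = 7/√X
At X = 80: dY/dX = 7·√5/20, Y = 56·√5

Elasticity = (7·√5/20) · (80 / (56·√5)) = 1/2

Interpretation: for a small percentage change in X, the percentage change in Y is approximately 0.50 times as large.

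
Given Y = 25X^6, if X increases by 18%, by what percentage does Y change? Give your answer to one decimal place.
170.0%

For Y = 25X^6:
If X → X(1 + 0.18)
Then Y → Y · (1 + 0.18)^6
     ≈ Y · 2.6996

Percentage change = ((1 + 0.18)^6 − 1) × 100% ≈ 170.0%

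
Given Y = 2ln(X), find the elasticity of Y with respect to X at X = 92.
Elasticity = 1/ln(92) ≈ 0.2212

Elasticity = (dY/dX) · (X/Y)

dY/dX = 2/X
At X = 92: dY/dX = 1/46, Y = 2·ln(92)

Elasticity = (1/46) · (92 / (2·ln(92))) = 1/ln(92) ≈ 0.2212

Interpretation: for a small percentage change in X, the percentage change in Y is approximately 0.22 times as large.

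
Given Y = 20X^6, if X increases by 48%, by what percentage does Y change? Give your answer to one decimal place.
950.9%

For Y = 20X^6:
If X → X(1 + 0.48)
Then Y → Y · (1 + 0.48)^6
     ≈ Y · 10.5092

Percentage change = ((1 + 0.48)^6 − 1) × 100% ≈ 950.9%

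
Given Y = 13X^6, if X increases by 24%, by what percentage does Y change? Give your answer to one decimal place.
263.5%

For Y = 13X^6:
If X → X(1 + 0.24)
Then Y → Y · (1 + 0.24)^6
     ≈ Y · 3.6352

Percentage change = ((1 + 0.24)^6 − 1) × 100% ≈ 263.5%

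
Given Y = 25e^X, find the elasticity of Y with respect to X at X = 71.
Elasticity = 71

Elasticity = (dY/dX) · (X/Y)

dY/dX = 25·e^X
At X = 71: dY/dX = 25·e^71, Y = 25·e^71

Elasticity = (25·e^71) · (71 / (25·e^71)) = 71

Interpretation: for a small percentage change in X, the percentage change in Y is approximately 71.00 times as large.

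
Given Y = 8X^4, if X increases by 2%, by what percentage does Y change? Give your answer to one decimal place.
8.2%

For Y = 8X^4:
If X → X(1 + 0.02)
Then Y → Y · (1 + 0.02)^4
     ≈ Y · 1.0824

Percentage change = ((1 + 0.02)^4 − 1) × 100% ≈ 8.2%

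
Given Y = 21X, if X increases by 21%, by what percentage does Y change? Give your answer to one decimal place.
21.0%

For Y = 21X:
If X → X(1 + 0.21)
Then Y → Y · (1 + 0.21)^1
     = Y · 1.2100

Percentage change = ((1 + 0.21)^1 − 1) × 100% = 21.0%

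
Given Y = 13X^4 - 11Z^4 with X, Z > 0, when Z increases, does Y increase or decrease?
Y decreases

Taking the partial derivative:
∂Y/∂Z = -44Z^3

∂Y/∂Z = -44Z^3 < 0 (assuming positive values)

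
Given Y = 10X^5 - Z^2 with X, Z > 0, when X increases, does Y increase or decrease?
Y increases

Taking the partial derivative:
∂Y/∂X = 50X^4

∂Y/∂X = 50X^4 > 0 (assuming positive values)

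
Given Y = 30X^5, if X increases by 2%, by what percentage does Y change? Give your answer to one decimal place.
10.4%

For Y = 30X^5:
If X → X(1 + 0.02)
Then Y → Y · (1 + 0.02)^5
     ≈ Y · 1.1041

Percentage change = ((1 + 0.02)^5 − 1) × 100% ≈ 10.4%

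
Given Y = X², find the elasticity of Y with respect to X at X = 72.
Elasticity = 2

Elasticity = (dY/dX) · (X/Y)

dY/dX = 2·X
At X = 72: dY/dX = 144, Y = 5184

Elasticity = 144 · (72 / 5184) = 2

Interpretation: for a small percentage change in X, the percentage change in Y is approximately 2.00 times as large.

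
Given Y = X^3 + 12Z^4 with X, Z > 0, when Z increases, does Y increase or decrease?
Y increases

Taking the partial derivative:
∂Y/∂Z = 48Z^3

∂Y/∂Z = 48Z^3 > 0 (assuming positive values)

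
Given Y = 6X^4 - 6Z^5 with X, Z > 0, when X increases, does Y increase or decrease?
Y increases

Taking the partial derivative:
∂Y/∂X = 24X^3

∂Y/∂X = 24X^3 > 0 (assuming positive values)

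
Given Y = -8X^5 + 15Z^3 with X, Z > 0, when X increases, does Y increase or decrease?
Y decreases

Taking the partial derivative:
∂Y/∂X = -40X^4

∂Y/∂X = -40X^4 < 0 (assuming positive values)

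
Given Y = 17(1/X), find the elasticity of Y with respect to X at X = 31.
Elasticity = -1

Elasticity = (dY/dX) · (X/Y)

dY/dX = -17/X²
At X = 31: dY/dX = -17/961, Y = 17/31

Elasticity = (-17/961) · (31 / (17/31)) = -1

Interpretation: for a small percentage change in X, the percentage change in Y is approximately -1.00 times as large.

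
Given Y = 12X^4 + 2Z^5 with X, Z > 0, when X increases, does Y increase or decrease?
Y increases

Taking the partial derivative:
∂Y/∂X = 48X^3

∂Y/∂X = 48X^3 > 0 (assuming positive values)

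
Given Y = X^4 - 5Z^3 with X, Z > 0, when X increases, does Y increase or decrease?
Y increases

Taking the partial derivative:
∂Y/∂X = 4X^3

∂Y/∂X = 4X^3 > 0 (assuming positive values)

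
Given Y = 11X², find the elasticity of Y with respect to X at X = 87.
Elasticity = 2

Elasticity = (dY/dX) · (X/Y)

dY/dX = 22·X
At X = 87: dY/dX = 1914, Y = 83259

Elasticity = 1914 · (87 / 83259) = 2

Interpretation: for a small percentage change in X, the percentage change in Y is approximately 2.00 times as large.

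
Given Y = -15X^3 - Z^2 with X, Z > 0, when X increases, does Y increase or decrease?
Y decreases

Taking the partial derivative:
∂Y/∂X = -45X^2

∂Y/∂X = -45X^2 < 0 (assuming positive values)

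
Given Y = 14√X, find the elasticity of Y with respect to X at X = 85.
Elasticity = 1/2

Elasticity = (dY/dX) · (X/Y)

dY/dX = 7/√X
At X = 85: dY/dX = 7·√85/85, Y = 14·√85

Elasticity = (7·√85/85) · (85 / (14·√85)) = 1/2

Interpretation: for a small percentage change in X, the percentage change in Y is approximately 0.50 times as large.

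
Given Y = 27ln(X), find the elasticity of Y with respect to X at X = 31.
Elasticity = 1/ln(31) ≈ 0.2912

Elasticity = (dY/dX) · (X/Y)

dY/dX = 27/X
At X = 31: dY/dX = 27/31, Y = 27·ln(31)

Elasticity = (27/31) · (31 / (27·ln(31))) = 1/ln(31) ≈ 0.2912

Interpretation: for a small percentage change in X, the percentage change in Y is approximately 0.29 times as large.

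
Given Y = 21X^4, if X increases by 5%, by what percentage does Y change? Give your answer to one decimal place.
21.6%

For Y = 21X^4:
If X → X(1 + 0.05)
Then Y → Y · (1 + 0.05)^4
     ≈ Y · 1.2155

Percentage change = ((1 + 0.05)^4 − 1) × 100% ≈ 21.6%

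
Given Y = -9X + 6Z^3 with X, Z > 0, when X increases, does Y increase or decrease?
Y decreases

Taking the partial derivative:
∂Y/∂X = -9

∂Y/∂X = -9 < 0 (assuming positive values)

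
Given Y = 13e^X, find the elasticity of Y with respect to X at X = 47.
Elasticity = 47

Elasticity = (dY/dX) · (X/Y)

dY/dX = 13·e^X
At X = 47: dY/dX = 13·e^47, Y = 13·e^47

Elasticity = (13·e^47) · (47 / (13·e^47)) = 47

Interpretation: for a small percentage change in X, the percentage change in Y is approximately 47.00 times as large.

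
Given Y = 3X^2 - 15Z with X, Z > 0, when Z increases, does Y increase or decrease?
Y decreases

Taking the partial derivative:
∂Y/∂Z = -15

∂Y/∂Z = -15 < 0 (assuming positive values)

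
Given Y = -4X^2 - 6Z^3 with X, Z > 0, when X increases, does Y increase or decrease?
Y decreases

Taking the partial derivative:
∂Y/∂X = -8X

∂Y/∂X = -8X < 0 (assuming positive values)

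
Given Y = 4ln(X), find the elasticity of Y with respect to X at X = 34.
Elasticity = 1/ln(34) ≈ 0.2836

Elasticity = (dY/dX) · (X/Y)

dY/dX = 4/X
At X = 34: dY/dX = 2/17, Y = 4·ln(34)

Elasticity = (2/17) · (34 / (4·ln(34))) = 1/ln(34) ≈ 0.2836

Interpretation: for a small percentage change in X, the percentage change in Y is approximately 0.28 times as large.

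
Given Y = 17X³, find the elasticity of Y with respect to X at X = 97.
Elasticity = 3

Elasticity = (dY/dX) · (X/Y)

dY/dX = 51·X²
At X = 97: dY/dX = 479859, Y = 15515441

Elasticity = 479859 · (97 / 15515441) = 3

Interpretation: for a small percentage change in X, the percentage change in Y is approximately 3.00 times as large.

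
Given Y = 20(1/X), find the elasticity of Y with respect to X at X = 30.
Elasticity = -1

Elasticity = (dY/dX) · (X/Y)

dY/dX = -20/X²
At X = 30: dY/dX = -1/45, Y = 2/3

Elasticity = (-1/45) · (30 / (2/3)) = -1

Interpretation: for a small percentage change in X, the percentage change in Y is approximately -1.00 times as large.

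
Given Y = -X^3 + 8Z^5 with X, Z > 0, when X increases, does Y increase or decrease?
Y decreases

Taking the partial derivative:
∂Y/∂X = -3X^2

∂Y/∂X = -3X^2 < 0 (assuming positive values)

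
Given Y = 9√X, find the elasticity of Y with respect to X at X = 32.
Elasticity = 1/2

Elasticity = (dY/dX) · (X/Y)

dY/dX = 9/(2·√X)
At X = 32: dY/dX = 9·√2/16, Y = 36·√2

Elasticity = (9·√2/16) · (32 / (36·√2)) = 1/2

Interpretation: for a small percentage change in X, the percentage change in Y is approximately 0.50 times as large.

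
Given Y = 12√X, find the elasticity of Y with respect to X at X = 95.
Elasticity = 1/2

Elasticity = (dY/dX) · (X/Y)

dY/dX = 6/√X
At X = 95: dY/dX = 6·√95/95, Y = 12·√95

Elasticity = (6·√95/95) · (95 / (12·√95)) = 1/2

Interpretation: for a small percentage change in X, the percentage change in Y is approximately 0.50 times as large.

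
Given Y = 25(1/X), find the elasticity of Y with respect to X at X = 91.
Elasticity = -1

Elasticity = (dY/dX) · (X/Y)

dY/dX = -25/X²
At X = 91: dY/dX = -25/8281, Y = 25/91

Elasticity = (-25/8281) · (91 / (25/91)) = -1

Interpretation: for a small percentage change in X, the percentage change in Y is approximately -1.00 times as large.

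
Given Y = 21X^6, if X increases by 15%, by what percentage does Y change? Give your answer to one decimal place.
131.3%

For Y = 21X^6:
If X → X(1 + 0.15)
Then Y → Y · (1 + 0.15)^6
     ≈ Y · 2.3131

Percentage change = ((1 + 0.15)^6 − 1) × 100% ≈ 131.3%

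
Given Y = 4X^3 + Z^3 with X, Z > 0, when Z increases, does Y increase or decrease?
Y increases

Taking the partial derivative:
∂Y/∂Z = 3Z^2

∂Y/∂Z = 3Z^2 > 0 (assuming positive values)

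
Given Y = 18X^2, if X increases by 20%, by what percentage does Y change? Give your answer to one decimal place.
44.0%

For Y = 18X^2:
If X → X(1 + 0.2)
Then Y → Y · (1 + 0.2)^2
     = Y · 1.4400

Percentage change = ((1 + 0.2)^2 − 1) × 100% = 44.0%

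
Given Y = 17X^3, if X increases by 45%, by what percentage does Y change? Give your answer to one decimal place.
204.9%

For Y = 17X^3:
If X → X(1 + 0.45)
Then Y → Y · (1 + 0.45)^3
     ≈ Y · 3.0486

Percentage change = ((1 + 0.45)^3 − 1) × 100% ≈ 204.9%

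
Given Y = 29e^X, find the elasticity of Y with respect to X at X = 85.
Elasticity = 85

Elasticity = (dY/dX) · (X/Y)

dY/dX = 29·e^X
At X = 85: dY/dX = 29·e^85, Y = 29·e^85

Elasticity = (29·e^85) · (85 / (29·e^85)) = 85

Interpretation: for a small percentage change in X, the percentage change in Y is approximately 85.00 times as large.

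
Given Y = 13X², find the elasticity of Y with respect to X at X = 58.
Elasticity = 2

Elasticity = (dY/dX) · (X/Y)

dY/dX = 26·X
At X = 58: dY/dX = 1508, Y = 43732

Elasticity = 1508 · (58 / 43732) = 2

Interpretation: for a small percentage change in X, the percentage change in Y is approximately 2.00 times as large.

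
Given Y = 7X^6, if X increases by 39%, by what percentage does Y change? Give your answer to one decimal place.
621.3%

For Y = 7X^6:
If X → X(1 + 0.39)
Then Y → Y · (1 + 0.39)^6
     ≈ Y · 7.2125

Percentage change = ((1 + 0.39)^6 − 1) × 100% ≈ 621.3%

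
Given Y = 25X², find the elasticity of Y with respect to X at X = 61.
Elasticity = 2

Elasticity = (dY/dX) · (X/Y)

dY/dX = 50·X
At X = 61: dY/dX = 3050, Y = 93025

Elasticity = 3050 · (61 / 93025) = 2

Interpretation: for a small percentage change in X, the percentage change in Y is approximately 2.00 times as large.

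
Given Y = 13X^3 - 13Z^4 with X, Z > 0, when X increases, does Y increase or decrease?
Y increases

Taking the partial derivative:
∂Y/∂X = 39X^2

∂Y/∂X = 39X^2 > 0 (assuming positive values)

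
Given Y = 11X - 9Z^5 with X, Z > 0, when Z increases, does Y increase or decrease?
Y decreases

Taking the partial derivative:
∂Y/∂Z = -45Z^4

∂Y/∂Z = -45Z^4 < 0 (assuming positive values)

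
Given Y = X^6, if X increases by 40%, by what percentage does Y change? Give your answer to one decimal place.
653.0%

For Y = X^6:
If X → X(1 + 0.4)
Then Y → Y · (1 + 0.4)^6
     ≈ Y · 7.5295

Percentage change = ((1 + 0.4)^6 − 1) × 100% ≈ 653.0%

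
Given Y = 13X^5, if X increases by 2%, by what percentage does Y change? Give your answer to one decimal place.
10.4%

For Y = 13X^5:
If X → X(1 + 0.02)
Then Y → Y · (1 + 0.02)^5
     ≈ Y · 1.1041

Percentage change = ((1 + 0.02)^5 − 1) × 100% ≈ 10.4%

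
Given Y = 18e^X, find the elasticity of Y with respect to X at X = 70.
Elasticity = 70

Elasticity = (dY/dX) · (X/Y)

dY/dX = 18·e^X
At X = 70: dY/dX = 18·e^70, Y = 18·e^70

Elasticity = (18·e^70) · (70 / (18·e^70)) = 70

Interpretation: for a small percentage change in X, the percentage change in Y is approximately 70.00 times as large.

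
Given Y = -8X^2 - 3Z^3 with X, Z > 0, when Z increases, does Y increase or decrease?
Y decreases

Taking the partial derivative:
∂Y/∂Z = -9Z^2

∂Y/∂Z = -9Z^2 < 0 (assuming positive values)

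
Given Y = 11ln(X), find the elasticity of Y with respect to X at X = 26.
Elasticity = 1/ln(26) ≈ 0.3069

Elasticity = (dY/dX) · (X/Y)

dY/dX = 11/X
At X = 26: dY/dX = 11/26, Y = 11·ln(26)

Elasticity = (11/26) · (26 / (11·ln(26))) = 1/ln(26) ≈ 0.3069

Interpretation: for a small percentage change in X, the percentage change in Y is approximately 0.31 times as large.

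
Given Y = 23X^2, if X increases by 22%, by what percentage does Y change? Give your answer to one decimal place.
48.8%

For Y = 23X^2:
If X → X(1 + 0.22)
Then Y → Y · (1 + 0.22)^2
     = Y · 1.4884

Percentage change = ((1 + 0.22)^2 − 1) × 100% ≈ 48.8%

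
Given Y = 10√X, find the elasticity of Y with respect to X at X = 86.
Elasticity = 1/2

Elasticity = (dY/dX) · (X/Y)

dY/dX = 5/√X
At X = 86: dY/dX = 5·√86/86, Y = 10·√86

Elasticity = (5·√86/86) · (86 / (10·√86)) = 1/2

Interpretation: for a small percentage change in X, the percentage change in Y is approximately 0.50 times as large.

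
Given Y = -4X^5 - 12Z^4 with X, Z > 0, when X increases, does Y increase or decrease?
Y decreases

Taking the partial derivative:
∂Y/∂X = -20X^4

∂Y/∂X = -20X^4 < 0 (assuming positive values)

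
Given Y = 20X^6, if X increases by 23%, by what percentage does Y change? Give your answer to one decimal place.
246.3%

For Y = 20X^6:
If X → X(1 + 0.23)
Then Y → Y · (1 + 0.23)^6
     ≈ Y · 3.4628

Percentage change = ((1 + 0.23)^6 − 1) × 100% ≈ 246.3%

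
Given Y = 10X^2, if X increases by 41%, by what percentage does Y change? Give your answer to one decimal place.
98.8%

For Y = 10X^2:
If X → X(1 + 0.41)
Then Y → Y · (1 + 0.41)^2
     = Y · 1.9881

Percentage change = ((1 + 0.41)^2 − 1) × 100% ≈ 98.8%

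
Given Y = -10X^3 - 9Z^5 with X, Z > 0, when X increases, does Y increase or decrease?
Y decreases

Taking the partial derivative:
∂Y/∂X = -30X^2

∂Y/∂X = -30X^2 < 0 (assuming positive values)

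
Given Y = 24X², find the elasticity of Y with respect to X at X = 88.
Elasticity = 2

Elasticity = (dY/dX) · (X/Y)

dY/dX = 48·X
At X = 88: dY/dX = 4224, Y = 185856

Elasticity = 4224 · (88 / 185856) = 2

Interpretation: for a small percentage change in X, the percentage change in Y is approximately 2.00 times as large.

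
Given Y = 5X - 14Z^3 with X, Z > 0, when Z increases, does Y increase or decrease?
Y decreases

Taking the partial derivative:
∂Y/∂Z = -42Z^2

∂Y/∂Z = -42Z^2 < 0 (assuming positive values)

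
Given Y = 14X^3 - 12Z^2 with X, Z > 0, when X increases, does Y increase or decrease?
Y increases

Taking the partial derivative:
∂Y/∂X = 42X^2

∂Y/∂X = 42X^2 > 0 (assuming positive values)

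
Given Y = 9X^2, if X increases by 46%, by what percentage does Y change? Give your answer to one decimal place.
113.2%

For Y = 9X^2:
If X → X(1 + 0.46)
Then Y → Y · (1 + 0.46)^2
     = Y · 2.1316

Percentage change = ((1 + 0.46)^2 − 1) × 100% ≈ 113.2%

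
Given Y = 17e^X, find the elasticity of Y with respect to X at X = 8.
Elasticity = 8

Elasticity = (dY/dX) · (X/Y)

dY/dX = 17·e^X
At X = 8: dY/dX = 17·e^8, Y = 17·e^8

Elasticity = (17·e^8) · (8 / (17·e^8)) = 8

Interpretation: for a small percentage change in X, the percentage change in Y is approximately 8.00 times as large.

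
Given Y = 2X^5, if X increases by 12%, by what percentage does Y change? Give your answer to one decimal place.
76.2%

For Y = 2X^5:
If X → X(1 + 0.12)
Then Y → Y · (1 + 0.12)^5
     ≈ Y · 1.7623

Percentage change = ((1 + 0.12)^5 − 1) × 100% ≈ 76.2%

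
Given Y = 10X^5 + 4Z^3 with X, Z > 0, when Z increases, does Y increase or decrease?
Y increases

Taking the partial derivative:
∂Y/∂Z = 12Z^2

∂Y/∂Z = 12Z^2 > 0 (assuming positive values)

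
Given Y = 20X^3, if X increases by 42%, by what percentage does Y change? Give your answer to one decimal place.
186.3%

For Y = 20X^3:
If X → X(1 + 0.42)
Then Y → Y · (1 + 0.42)^3
     ≈ Y · 2.8633

Percentage change = ((1 + 0.42)^3 − 1) × 100% ≈ 186.3%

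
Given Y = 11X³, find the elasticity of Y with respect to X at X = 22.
Elasticity = 3

Elasticity = (dY/dX) · (X/Y)

dY/dX = 33·X²
At X = 22: dY/dX = 15972, Y = 117128

Elasticity = 15972 · (22 / 117128) = 3

Interpretation: for a small percentage change in X, the percentage change in Y is approximately 3.00 times as large.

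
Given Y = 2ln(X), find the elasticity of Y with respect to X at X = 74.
Elasticity = 1/ln(74) ≈ 0.2323

Elasticity = (dY/dX) · (X/Y)

dY/dX = 2/X
At X = 74: dY/dX = 1/37, Y = 2·ln(74)

Elasticity = (1/37) · (74 / (2·ln(74))) = 1/ln(74) ≈ 0.2323

Interpretation: for a small percentage change in X, the percentage change in Y is approximately 0.23 times as large.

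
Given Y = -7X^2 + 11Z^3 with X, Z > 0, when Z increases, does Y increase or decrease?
Y increases

Taking the partial derivative:
∂Y/∂Z = 33Z^2

∂Y/∂Z = 33Z^2 > 0 (assuming positive values)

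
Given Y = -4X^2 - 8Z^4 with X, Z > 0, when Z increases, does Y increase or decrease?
Y decreases

Taking the partial derivative:
∂Y/∂Z = -32Z^3

∂Y/∂Z = -32Z^3 < 0 (assuming positive values)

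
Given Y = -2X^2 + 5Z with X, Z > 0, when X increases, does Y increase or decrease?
Y decreases

Taking the partial derivative:
∂Y/∂X = -4X

∂Y/∂X = -4X < 0 (assuming positive values)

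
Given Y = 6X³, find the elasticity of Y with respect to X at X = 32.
Elasticity = 3

Elasticity = (dY/dX) · (X/Y)

dY/dX = 18·X²
At X = 32: dY/dX = 18432, Y = 196608

Elasticity = 18432 · (32 / 196608) = 3

Interpretation: for a small percentage change in X, the percentage change in Y is approximately 3.00 times as large.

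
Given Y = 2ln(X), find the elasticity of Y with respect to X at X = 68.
Elasticity = 1/ln(68) ≈ 0.2370

Elasticity = (dY/dX) · (X/Y)

dY/dX = 2/X
At X = 68: dY/dX = 1/34, Y = 2·ln(68)

Elasticity = (1/34) · (68 / (2·ln(68))) = 1/ln(68) ≈ 0.2370

Interpretation: for a small percentage change in X, the percentage change in Y is approximately 0.24 times as large.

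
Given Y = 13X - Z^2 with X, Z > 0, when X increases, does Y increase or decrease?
Y increases

Taking the partial derivative:
∂Y/∂X = 13

∂Y/∂X = 13 > 0 (assuming positive values)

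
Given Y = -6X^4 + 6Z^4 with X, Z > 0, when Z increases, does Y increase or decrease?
Y increases

Taking the partial derivative:
∂Y/∂Z = 24Z^3

∂Y/∂Z = 24Z^3 > 0 (assuming positive values)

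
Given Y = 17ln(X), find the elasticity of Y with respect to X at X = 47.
Elasticity = 1/ln(47) ≈ 0.2597

Elasticity = (dY/dX) · (X/Y)

dY/dX = 17/X
At X = 47: dY/dX = 17/47, Y = 17·ln(47)

Elasticity = (17/47) · (47 / (17·ln(47))) = 1/ln(47) ≈ 0.2597

Interpretation: for a small percentage change in X, the percentage change in Y is approximately 0.26 times as large.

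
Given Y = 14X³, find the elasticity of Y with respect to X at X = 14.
Elasticity = 3

Elasticity = (dY/dX) · (X/Y)

dY/dX = 42·X²
At X = 14: dY/dX = 8232, Y = 38416

Elasticity = 8232 · (14 / 38416) = 3

Interpretation: for a small percentage change in X, the percentage change in Y is approximately 3.00 times as large.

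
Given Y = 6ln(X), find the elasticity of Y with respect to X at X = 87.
Elasticity = 1/ln(87) ≈ 0.2239

Elasticity = (dY/dX) · (X/Y)

dY/dX = 6/X
At X = 87: dY/dX = 2/29, Y = 6·ln(87)

Elasticity = (2/29) · (87 / (6·ln(87))) = 1/ln(87) ≈ 0.2239

Interpretation: for a small percentage change in X, the percentage change in Y is approximately 0.22 times as large.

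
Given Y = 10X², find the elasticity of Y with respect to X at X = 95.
Elasticity = 2

Elasticity = (dY/dX) · (X/Y)

dY/dX = 20·X
At X = 95: dY/dX = 1900, Y = 90250

Elasticity = 1900 · (95 / 90250) = 2

Interpretation: for a small percentage change in X, the percentage change in Y is approximately 2.00 times as large.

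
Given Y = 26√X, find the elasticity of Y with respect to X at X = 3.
Elasticity = 1/2

Elasticity = (dY/dX) · (X/Y)

dY/dX = 13/√X
At X = 3: dY/dX = 13·√3/3, Y = 26·√3

Elasticity = (13·√3/3) · (3 / (26·√3)) = 1/2

Interpretation: for a small percentage change in X, the percentage change in Y is approximately 0.50 times as large.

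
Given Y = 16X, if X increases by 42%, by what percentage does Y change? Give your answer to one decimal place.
42.0%

For Y = 16X:
If X → X(1 + 0.42)
Then Y → Y · (1 + 0.42)^1
     = Y · 1.4200

Percentage change = ((1 + 0.42)^1 − 1) × 100% = 42.0%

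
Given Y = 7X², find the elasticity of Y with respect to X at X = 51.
Elasticity = 2

Elasticity = (dY/dX) · (X/Y)

dY/dX = 14·X
At X = 51: dY/dX = 714, Y = 18207

Elasticity = 714 · (51 / 18207) = 2

Interpretation: for a small percentage change in X, the percentage change in Y is approximately 2.00 times as large.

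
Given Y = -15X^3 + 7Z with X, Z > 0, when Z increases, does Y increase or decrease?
Y increases

Taking the partial derivative:
∂Y/∂Z = 7

∂Y/∂Z = 7 > 0 (assuming positive values)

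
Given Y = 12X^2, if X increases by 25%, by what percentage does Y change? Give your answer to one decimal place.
56.3%

For Y = 12X^2:
If X → X(1 + 0.25)
Then Y → Y · (1 + 0.25)^2
     = Y · 1.5625

Percentage change = ((1 + 0.25)^2 − 1) × 100% ≈ 56.3%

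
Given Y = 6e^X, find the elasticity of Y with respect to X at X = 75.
Elasticity = 75

Elasticity = (dY/dX) · (X/Y)

dY/dX = 6·e^X
At X = 75: dY/dX = 6·e^75, Y = 6·e^75

Elasticity = (6·e^75) · (75 / (6·e^75)) = 75

Interpretation: for a small percentage change in X, the percentage change in Y is approximately 75.00 times as large.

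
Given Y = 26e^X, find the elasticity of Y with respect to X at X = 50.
Elasticity = 50

Elasticity = (dY/dX) · (X/Y)

dY/dX = 26·e^X
At X = 50: dY/dX = 26·e^50, Y = 26·e^50

Elasticity = (26·e^50) · (50 / (26·e^50)) = 50

Interpretation: for a small percentage change in X, the percentage change in Y is approximately 50.00 times as large.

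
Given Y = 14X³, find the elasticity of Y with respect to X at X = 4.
Elasticity = 3

Elasticity = (dY/dX) · (X/Y)

dY/dX = 42·X²
At X = 4: dY/dX = 672, Y = 896

Elasticity = 672 · (4 / 896) = 3

Interpretation: for a small percentage change in X, the percentage change in Y is approximately 3.00 times as large.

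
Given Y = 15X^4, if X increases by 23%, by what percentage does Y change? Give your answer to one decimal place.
128.9%

For Y = 15X^4:
If X → X(1 + 0.23)
Then Y → Y · (1 + 0.23)^4
     ≈ Y · 2.2889

Percentage change = ((1 + 0.23)^4 − 1) × 100% ≈ 128.9%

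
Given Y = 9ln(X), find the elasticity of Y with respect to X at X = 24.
Elasticity = 1/ln(24) ≈ 0.3147

Elasticity = (dY/dX) · (X/Y)

dY/dX = 9/X
At X = 24: dY/dX = 3/8, Y = 9·ln(24)

Elasticity = (3/8) · (24 / (9·ln(24))) = 1/ln(24) ≈ 0.3147

Interpretation: for a small percentage change in X, the percentage change in Y is approximately 0.31 times as large.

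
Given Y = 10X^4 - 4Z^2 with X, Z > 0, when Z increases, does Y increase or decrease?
Y decreases

Taking the partial derivative:
∂Y/∂Z = -8Z

∂Y/∂Z = -8Z < 0 (assuming positive values)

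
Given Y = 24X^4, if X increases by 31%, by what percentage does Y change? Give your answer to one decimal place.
194.5%

For Y = 24X^4:
If X → X(1 + 0.31)
Then Y → Y · (1 + 0.31)^4
     ≈ Y · 2.9450

Percentage change = ((1 + 0.31)^4 − 1) × 100% ≈ 194.5%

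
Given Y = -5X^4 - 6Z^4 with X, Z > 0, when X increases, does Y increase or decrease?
Y decreases

Taking the partial derivative:
∂Y/∂X = -20X^3

∂Y/∂X = -20X^3 < 0 (assuming positive values)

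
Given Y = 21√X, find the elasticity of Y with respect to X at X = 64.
Elasticity = 1/2

Elasticity = (dY/dX) · (X/Y)

dY/dX = 21/(2·√X)
At X = 64: dY/dX = 21/16, Y = 168

Elasticity = (21/16) · (64 / 168) = 1/2

Interpretation: for a small percentage change in X, the percentage change in Y is approximately 0.50 times as large.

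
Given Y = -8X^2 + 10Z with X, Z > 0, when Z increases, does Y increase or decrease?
Y increases

Taking the partial derivative:
∂Y/∂Z = 10

∂Y/∂Z = 10 > 0 (assuming positive values)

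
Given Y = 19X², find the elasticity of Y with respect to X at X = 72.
Elasticity = 2

Elasticity = (dY/dX) · (X/Y)

dY/dX = 38·X
At X = 72: dY/dX = 2736, Y = 98496

Elasticity = 2736 · (72 / 98496) = 2

Interpretation: for a small percentage change in X, the percentage change in Y is approximately 2.00 times as large.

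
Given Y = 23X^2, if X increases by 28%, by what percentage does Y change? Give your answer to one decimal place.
63.8%

For Y = 23X^2:
If X → X(1 + 0.28)
Then Y → Y · (1 + 0.28)^2
     = Y · 1.6384

Percentage change = ((1 + 0.28)^2 − 1) × 100% ≈ 63.8%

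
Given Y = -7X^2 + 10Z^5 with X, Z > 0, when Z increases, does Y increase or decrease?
Y increases

Taking the partial derivative:
∂Y/∂Z = 50Z^4

∂Y/∂Z = 50Z^4 > 0 (assuming positive values)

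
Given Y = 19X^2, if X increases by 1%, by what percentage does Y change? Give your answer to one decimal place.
2.0%

For Y = 19X^2:
If X → X(1 + 0.01)
Then Y → Y · (1 + 0.01)^2
     = Y · 1.0201

Percentage change = ((1 + 0.01)^2 − 1) × 100% ≈ 2.0%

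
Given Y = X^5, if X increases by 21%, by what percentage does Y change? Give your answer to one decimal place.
159.4%

For Y = X^5:
If X → X(1 + 0.21)
Then Y → Y · (1 + 0.21)^5
     ≈ Y · 2.5937

Percentage change = ((1 + 0.21)^5 − 1) × 100% ≈ 159.4%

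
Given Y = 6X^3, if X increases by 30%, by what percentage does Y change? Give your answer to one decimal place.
119.7%

For Y = 6X^3:
If X → X(1 + 0.3)
Then Y → Y · (1 + 0.3)^3
     = Y · 2.1970

Percentage change = ((1 + 0.3)^3 − 1) × 100% = 119.7%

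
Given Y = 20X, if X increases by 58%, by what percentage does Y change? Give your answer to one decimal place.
58.0%

For Y = 20X:
If X → X(1 + 0.58)
Then Y → Y · (1 + 0.58)^1
     = Y · 1.5800

Percentage change = ((1 + 0.58)^1 − 1) × 100% = 58.0%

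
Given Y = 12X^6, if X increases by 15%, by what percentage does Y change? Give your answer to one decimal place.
131.3%

For Y = 12X^6:
If X → X(1 + 0.15)
Then Y → Y · (1 + 0.15)^6
     ≈ Y · 2.3131

Percentage change = ((1 + 0.15)^6 − 1) × 100% ≈ 131.3%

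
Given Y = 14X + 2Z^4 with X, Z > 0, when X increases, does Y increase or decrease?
Y increases

Taking the partial derivative:
∂Y/∂X = 14

∂Y/∂X = 14 > 0 (assuming positive values)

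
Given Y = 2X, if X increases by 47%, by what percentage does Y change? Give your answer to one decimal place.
47.0%

For Y = 2X:
If X → X(1 + 0.47)
Then Y → Y · (1 + 0.47)^1
     = Y · 1.4700

Percentage change = ((1 + 0.47)^1 − 1) × 100% = 47.0%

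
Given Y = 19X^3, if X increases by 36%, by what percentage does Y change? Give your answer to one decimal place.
151.5%

For Y = 19X^3:
If X → X(1 + 0.36)
Then Y → Y · (1 + 0.36)^3
     ≈ Y · 2.5155

Percentage change = ((1 + 0.36)^3 − 1) × 100% ≈ 151.5%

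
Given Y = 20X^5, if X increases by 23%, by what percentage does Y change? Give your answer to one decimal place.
181.5%

For Y = 20X^5:
If X → X(1 + 0.23)
Then Y → Y · (1 + 0.23)^5
     ≈ Y · 2.8153

Percentage change = ((1 + 0.23)^5 − 1) × 100% ≈ 181.5%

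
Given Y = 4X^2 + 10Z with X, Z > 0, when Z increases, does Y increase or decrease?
Y increases

Taking the partial derivative:
∂Y/∂Z = 10

∂Y/∂Z = 10 > 0 (assuming positive values)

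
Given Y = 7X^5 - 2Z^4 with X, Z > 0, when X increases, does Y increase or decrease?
Y increases

Taking the partial derivative:
∂Y/∂X = 35X^4

∂Y/∂X = 35X^4 > 0 (assuming positive values)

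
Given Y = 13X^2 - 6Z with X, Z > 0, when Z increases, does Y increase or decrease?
Y decreases

Taking the partial derivative:
∂Y/∂Z = -6

∂Y/∂Z = -6 < 0 (assuming positive values)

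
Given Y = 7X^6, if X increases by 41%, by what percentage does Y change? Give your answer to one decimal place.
685.8%

For Y = 7X^6:
If X → X(1 + 0.41)
Then Y → Y · (1 + 0.41)^6
     ≈ Y · 7.8580

Percentage change = ((1 + 0.41)^6 − 1) × 100% ≈ 685.8%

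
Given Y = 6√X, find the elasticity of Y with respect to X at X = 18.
Elasticity = 1/2

Elasticity = (dY/dX) · (X/Y)

dY/dX = 3/√X
At X = 18: dY/dX = √2/2, Y = 18·√2

Elasticity = (√2/2) · (18 / (18·√2)) = 1/2

Interpretation: for a small percentage change in X, the percentage change in Y is approximately 0.50 times as large.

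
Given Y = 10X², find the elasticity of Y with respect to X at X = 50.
Elasticity = 2

Elasticity = (dY/dX) · (X/Y)

dY/dX = 20·X
At X = 50: dY/dX = 1000, Y = 25000

Elasticity = 1000 · (50 / 25000) = 2

Interpretation: for a small percentage change in X, the percentage change in Y is approximately 2.00 times as large.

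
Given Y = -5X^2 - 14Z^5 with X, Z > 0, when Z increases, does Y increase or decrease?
Y decreases

Taking the partial derivative:
∂Y/∂Z = -70Z^4

∂Y/∂Z = -70Z^4 < 0 (assuming positive values)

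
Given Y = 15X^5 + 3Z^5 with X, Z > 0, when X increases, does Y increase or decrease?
Y increases

Taking the partial derivative:
∂Y/∂X = 75X^4

∂Y/∂X = 75X^4 > 0 (assuming positive values)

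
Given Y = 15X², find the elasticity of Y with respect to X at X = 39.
Elasticity = 2

Elasticity = (dY/dX) · (X/Y)

dY/dX = 30·X
At X = 39: dY/dX = 1170, Y = 22815

Elasticity = 1170 · (39 / 22815) = 2

Interpretation: for a small percentage change in X, the percentage change in Y is approximately 2.00 times as large.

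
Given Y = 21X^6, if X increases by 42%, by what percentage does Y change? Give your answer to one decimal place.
719.8%

For Y = 21X^6:
If X → X(1 + 0.42)
Then Y → Y · (1 + 0.42)^6
     ≈ Y · 8.1984

Percentage change = ((1 + 0.42)^6 − 1) × 100% ≈ 719.8%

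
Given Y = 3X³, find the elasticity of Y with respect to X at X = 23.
Elasticity = 3

Elasticity = (dY/dX) · (X/Y)

dY/dX = 9·X²
At X = 23: dY/dX = 4761, Y = 36501

Elasticity = 4761 · (23 / 36501) = 3

Interpretation: for a small percentage change in X, the percentage change in Y is approximately 3.00 times as large.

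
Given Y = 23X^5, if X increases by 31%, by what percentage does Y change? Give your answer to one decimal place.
285.8%

For Y = 23X^5:
If X → X(1 + 0.31)
Then Y → Y · (1 + 0.31)^5
     ≈ Y · 3.8579

Percentage change = ((1 + 0.31)^5 − 1) × 100% ≈ 285.8%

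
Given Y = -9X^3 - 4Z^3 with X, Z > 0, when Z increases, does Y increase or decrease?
Y decreases

Taking the partial derivative:
∂Y/∂Z = -12Z^2

∂Y/∂Z = -12Z^2 < 0 (assuming positive values)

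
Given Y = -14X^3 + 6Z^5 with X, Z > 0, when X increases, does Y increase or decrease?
Y decreases

Taking the partial derivative:
∂Y/∂X = -42X^2

∂Y/∂X = -42X^2 < 0 (assuming positive values)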